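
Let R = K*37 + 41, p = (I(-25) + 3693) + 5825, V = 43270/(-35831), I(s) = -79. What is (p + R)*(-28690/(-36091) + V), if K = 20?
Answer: -5454068359600/1293176621 ≈ -4217.6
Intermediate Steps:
V = -43270/35831 (V = 43270*(-1/35831) = -43270/35831 ≈ -1.2076)
p = 9439 (p = (-79 + 3693) + 5825 = 3614 + 5825 = 9439)
R = 781 (R = 20*37 + 41 = 740 + 41 = 781)
(p + R)*(-28690/(-36091) + V) = (9439 + 781)*(-28690/(-36091) - 43270/35831) = 10220*(-28690*(-1/36091) - 43270/35831) = 10220*(28690/36091 - 43270/35831) = 10220*(-533666180/1293176621) = -5454068359600/1293176621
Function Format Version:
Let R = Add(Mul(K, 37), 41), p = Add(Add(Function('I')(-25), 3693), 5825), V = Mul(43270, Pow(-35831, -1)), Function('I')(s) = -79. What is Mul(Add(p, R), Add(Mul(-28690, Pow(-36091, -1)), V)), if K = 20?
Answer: Rational(-5454068359600, 1293176621) ≈ -4217.6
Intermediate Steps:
V = Rational(-43270, 35831) (V = Mul(43270, Rational(-1, 35831)) = Rational(-43270, 35831) ≈ -1.2076)
p = 9439 (p = Add(Add(-79, 3693), 5825) = Add(3614, 5825) = 9439)
R = 781 (R = Add(Mul(20, 37), 41) = Add(740, 41) = 781)
Mul(Add(p, R), Add(Mul(-28690, Pow(-36091, -1)), V)) = Mul(Add(9439, 781), Add(Mul(-28690, Pow(-36091, -1)), Rational(-43270, 35831))) = Mul(10220, Add(Mul(-28690, Rational(-1, 36091)), Rational(-43270, 35831))) = Mul(10220, Add(Rational(28690, 36091), Rational(-43270, 35831))) = Mul(10220, Rational(-533666180, 1293176621)) = Rational(-5454068359600, 1293176621)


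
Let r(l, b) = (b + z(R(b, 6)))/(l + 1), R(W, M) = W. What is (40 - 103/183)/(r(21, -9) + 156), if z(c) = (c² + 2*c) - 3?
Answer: 158774/637389 ≈ 0.24910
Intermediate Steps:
z(c) = -3 + c² + 2*c
r(l, b) = (-3 + b² + 3*b)/(1 + l) (r(l, b) = (b + (-3 + b² + 2*b))/(l + 1) = (-3 + b² + 3*b)/(1 + l))
(40 - 103/183)/(r(21, -9) + 156) = (40 - 103/183)/((-3 + (-9)² + 3*(-9))/(1 + 21) + 156) = (40 - 103*1/183)/((-3 + 81 - 27)/22 + 156) = (40 - 103/183)/((1/22)*51 + 156) = (7217/183)/(51/22 + 156) = (7217/183)/(3483/22) = (22/3483)*(7217/183) = 158774/637389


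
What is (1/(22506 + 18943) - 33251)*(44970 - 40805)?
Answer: -5740289207170/41449 ≈ -1.3849e+8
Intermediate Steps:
(1/(22506 + 18943) - 33251)*(44970 - 40805) = (1/41449 - 33251)*4165 = -1378220698/41449*4165 = -5740289207170/41449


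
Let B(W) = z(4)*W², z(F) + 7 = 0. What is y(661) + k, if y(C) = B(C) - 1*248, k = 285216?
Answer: -2773479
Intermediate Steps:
z(F) = -7 (z(F) = -7 + 0 = -7)
B(W) = -7*W²
y(C) = -248 - 7*C² (y(C) = -7*C² - 1*248 = -7*C² - 248 = -248 - 7*C²)
y(661) + k = (-248 - 7*661²) + 285216 = (-248 - 7*436921) + 285216 = (-248 - 3058447) + 285216 = -3058695 + 285216 = -2773479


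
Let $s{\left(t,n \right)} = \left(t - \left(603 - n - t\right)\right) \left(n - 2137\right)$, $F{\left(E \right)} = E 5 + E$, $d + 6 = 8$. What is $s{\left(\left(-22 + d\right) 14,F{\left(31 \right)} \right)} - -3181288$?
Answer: $5087415$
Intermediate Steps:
$d = 2$ ($d = -6 + 8 = 2$)
$F{\left(E \right)} = 6 E$ ($F{\left(E \right)} = 5 E + E = 6 E$)
$s{\left(t,n \right)} = \left(-2137 + n\right) \left(-603 + n + 2 t\right)$ ($s{\left(t,n \right)} = \left(t - \left(603 - n - t\right)\right) \left(-2137 + n\right) = \left(t + \left(-603 + n + t\right)\right) \left(-2137 + n\right) = \left(-603 + n + 2 t\right) \left(-2137 + n\right) = \left(-2137 + n\right) \left(-603 + n + 2 t\right)$)
$s{\left(\left(-22 + d\right) 14,F{\left(31 \right)} \right)} - -3181288 = \left(1288611 + \left(6 \cdot 31\right)^{2} - 4274 \left(-22 + 2\right) 14 - 2740 \cdot 6 \cdot 31 + 2 \cdot 6 \cdot 31 \left(-22 + 2\right) 14\right) - -3181288 = \left(1288611 + 186^{2} - 4274 \left(\left(-20\right) 14\right) - 509640 + 2 \cdot 186 \left(\left(-20\right) 14\right)\right) + 3181288 = \left(1288611 + 34596 - -1196720 - 509640 + 2 \cdot 186 \left(-280\right)\right) + 3181288 = \left(1288611 + 34596 + 1196720 - 509640 - 104160\right) + 3181288 = 1906127 + 3181288 = 5087415$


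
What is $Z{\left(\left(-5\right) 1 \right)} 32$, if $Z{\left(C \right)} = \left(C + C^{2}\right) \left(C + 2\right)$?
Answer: $-1920$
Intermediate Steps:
$Z{\left(C \right)} = \left(2 + C\right) \left(C + C^{2}\right)$ ($Z{\left(C \right)} = \left(C + C^{2}\right) \left(2 + C\right) = \left(2 + C\right) \left(C + C^{2}\right)$)
$Z{\left(\left(-5\right) 1 \right)} 32 = \left(-5\right) 1 \left(2 + \left(\left(-5\right) 1\right)^{2} + 3 \left(\left(-5\right) 1\right)\right) 32 = - 5 \left(2 + \left(-5\right)^{2} + 3 \left(-5\right)\right) 32 = - 5 \left(2 + 25 - 15\right) 32 = \left(-5\right) 12 \cdot 32 = \left(-60\right) 32 = -1920$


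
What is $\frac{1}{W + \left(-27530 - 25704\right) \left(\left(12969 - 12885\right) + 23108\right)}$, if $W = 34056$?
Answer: $- \frac{1}{1234568872} \approx -8.1 \cdot 10^{-10}$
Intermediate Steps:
$\frac{1}{W + \left(-27530 - 25704\right) \left(\left(12969 - 12885\right) + 23108\right)} = \frac{1}{34056 + \left(-27530 - 25704\right) \left(\left(12969 - 12885\right) + 23108\right)} = \frac{1}{34056 - 53234 \left(84 + 23108\right)} = \frac{1}{34056 - 1234602928} = \frac{1}{-1234568872} = - \frac{1}{1234568872}$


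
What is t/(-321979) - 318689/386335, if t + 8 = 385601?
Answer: -251579237186/124391756965 ≈ -2.0225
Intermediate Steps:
t = 385593 (t = -8 + 385601 = 385593)
t/(-321979) - 318689/386335 = 385593/(-321979) - 318689/386335 = 385593*(-1/321979) - 318689*1/386335 = -385593/321979 - 318689/386335 = -251579237186/124391756965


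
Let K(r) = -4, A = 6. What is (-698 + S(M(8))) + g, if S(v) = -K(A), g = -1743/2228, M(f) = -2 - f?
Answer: -1547975/2228 ≈ -694.78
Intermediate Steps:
g = -1743/2228 (g = -1743*1/2228 = -1743/2228 ≈ -0.78232)
S(v) = 4 (S(v) = -1*(-4) = 4)
(-698 + S(M(8))) + g = (-698 + 4) - 1743/2228 = -694 - 1743/2228 = -1547975/2228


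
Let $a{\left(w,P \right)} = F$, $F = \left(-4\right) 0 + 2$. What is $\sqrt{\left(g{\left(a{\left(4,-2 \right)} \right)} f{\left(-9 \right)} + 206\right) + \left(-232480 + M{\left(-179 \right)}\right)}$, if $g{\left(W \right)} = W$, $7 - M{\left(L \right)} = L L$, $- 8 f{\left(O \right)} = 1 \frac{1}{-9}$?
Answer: $\frac{i \sqrt{9515087}}{6} \approx 514.11 i$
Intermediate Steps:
$f{\left(O \right)} = \frac{1}{72}$ ($f{\left(O \right)} = - \frac{1 \frac{1}{-9}}{8} = - \frac{1 \left(- \frac{1}{9}\right)}{8} = \left(- \frac{1}{8}\right) \left(- \frac{1}{9}\right) = \frac{1}{72}$)
$M{\left(L \right)} = 7 - L^{2}$ ($M{\left(L \right)} = 7 - L L = 7 - L^{2}$)
$F = 2$ ($F = 0 + 2 = 2$)
$a{\left(w,P \right)} = 2$
$\sqrt{\left(g{\left(a{\left(4,-2 \right)} \right)} f{\left(-9 \right)} + 206\right) + \left(-232480 + M{\left(-179 \right)}\right)} = \sqrt{\left(2 \cdot \frac{1}{72} + 206\right) + \left(-232480 + \left(7 - \left(-179\right)^{2}\right)\right)} = \sqrt{\left(\frac{1}{36} + 206\right) + \left(-232480 + \left(7 - 32041\right)\right)} = \sqrt{\frac{7417}{36} + \left(-232480 + \left(7 - 32041\right)\right)} = \sqrt{\frac{7417}{36} - 264514} = \sqrt{- \frac{9515087}{36}} = \frac{i \sqrt{9515087}}{6}$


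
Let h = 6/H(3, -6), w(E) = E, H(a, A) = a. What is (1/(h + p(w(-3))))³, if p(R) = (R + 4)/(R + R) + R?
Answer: -216/343 ≈ -0.62974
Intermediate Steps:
p(R) = R + (4 + R)/(2*R) (p(R) = (4 + R)/((2*R)) + R = (4 + R)*(1/(2*R)) + R = (4 + R)/(2*R) + R = R + (4 + R)/(2*R))
h = 2 (h = 6/3 = 6*(⅓) = 2)
(1/(h + p(w(-3))))³ = (1/(2 + (½ - 3 + 2/(-3))))³ = (1/(2 + (½ - 3 + 2*(-⅓))))³ = (1/(2 + (½ - 3 - ⅔)))³ = (1/(2 - 19/6))³ = (1/(-7/6))³ = (-6/7)³ = -216/343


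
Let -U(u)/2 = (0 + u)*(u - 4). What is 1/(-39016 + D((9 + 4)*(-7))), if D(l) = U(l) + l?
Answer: -1/56397 ≈ -1.7731e-5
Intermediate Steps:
U(u) = -2*u*(-4 + u) (U(u) = -2*(0 + u)*(u - 4) = -2*u*(-4 + u))
D(l) = l + 2*l*(4 - l) (D(l) = 2*l*(4 - l) + l = l + 2*l*(4 - l))
1/(-39016 + D((9 + 4)*(-7))) = 1/(-39016 + ((9 + 4)*(-7))*(9 - 2*(9 + 4)*(-7))) = 1/(-39016 + (13*(-7))*(9 - 26*(-7))) = 1/(-39016 - 91*(9 - 2*(-91))) = 1/(-39016 - 91*(9 + 182)) = 1/(-39016 - 91*191) = 1/(-39016 - 17381) = 1/(-56397) = -1/56397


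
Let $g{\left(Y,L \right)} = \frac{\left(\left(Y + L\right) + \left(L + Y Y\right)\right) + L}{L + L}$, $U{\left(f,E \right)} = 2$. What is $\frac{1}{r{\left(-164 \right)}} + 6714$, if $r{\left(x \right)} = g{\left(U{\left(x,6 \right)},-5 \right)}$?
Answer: $\frac{60436}{9} \approx 6715.1$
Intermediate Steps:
$g{\left(Y,L \right)} = \frac{Y + Y^{2} + 3 L}{2 L}$ ($g{\left(Y,L \right)} = \frac{\left(\left(L + Y\right) + \left(L + Y^{2}\right)\right) + L}{2 L} = \left(\left(Y + Y^{2} + 2 L\right) + L\right) \frac{1}{2 L} = \left(Y + Y^{2} + 3 L\right) \frac{1}{2 L} = \frac{Y + Y^{2} + 3 L}{2 L}$)
$r{\left(x \right)} = \frac{9}{10}$ ($r{\left(x \right)} = \frac{2 + 2^{2} + 3 \left(-5\right)}{2 \left(-5\right)} = \frac{1}{2} \left(- \frac{1}{5}\right) \left(2 + 4 - 15\right) = \frac{1}{2} \left(- \frac{1}{5}\right) \left(-9\right) = \frac{9}{10}$)
$\frac{1}{r{\left(-164 \right)}} + 6714 = \frac{1}{\frac{9}{10}} + 6714 = \frac{10}{9} + 6714 = \frac{60436}{9}$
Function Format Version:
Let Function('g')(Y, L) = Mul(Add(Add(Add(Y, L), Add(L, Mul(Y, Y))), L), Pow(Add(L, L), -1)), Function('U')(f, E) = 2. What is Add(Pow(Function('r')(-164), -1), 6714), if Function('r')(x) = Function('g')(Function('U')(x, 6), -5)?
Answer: Rational(60436, 9) ≈ 6715.1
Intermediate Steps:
Function('g')(Y, L) = Mul(Rational(1, 2), Pow(L, -1), Add(Y, Pow(Y, 2), Mul(3, L))) (Function('g')(Y, L) = Mul(Add(Add(Add(L, Y), Add(L, Pow(Y, 2))), L), Pow(Mul(2, L), -1)) = Mul(Add(Add(Y, Pow(Y, 2), Mul(2, L)), L), Mul(Rational(1, 2), Pow(L, -1))) = Mul(Add(Y, Pow(Y, 2), Mul(3, L)), Mul(Rational(1, 2), Pow(L, -1))) = Mul(Rational(1, 2), Pow(L, -1), Add(Y, Pow(Y, 2), Mul(3, L))))
Function('r')(x) = Rational(9, 10) (Function('r')(x) = Mul(Rational(1, 2), Pow(-5, -1), Add(2, Pow(2, 2), Mul(3, -5))) = Mul(Rational(1, 2), Rational(-1, 5), Add(2, 4, -15)) = Mul(Rational(1, 2), Rational(-1, 5), -9) = Rational(9, 10))
Add(Pow(Function('r')(-164), -1), 6714) = Add(Pow(Rational(9, 10), -1), 6714) = Add(Rational(10, 9), 6714) = Rational(60436, 9)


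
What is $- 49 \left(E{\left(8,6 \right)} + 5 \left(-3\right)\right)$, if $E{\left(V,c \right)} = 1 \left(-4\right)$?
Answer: $931$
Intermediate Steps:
$E{\left(V,c \right)} = -4$
$- 49 \left(E{\left(8,6 \right)} + 5 \left(-3\right)\right) = - 49 \left(-4 + 5 \left(-3\right)\right) = - 49 \left(-4 - 15\right) = \left(-49\right) \left(-19\right) = 931$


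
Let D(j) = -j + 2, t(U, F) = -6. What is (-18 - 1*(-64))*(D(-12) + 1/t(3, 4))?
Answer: 1909/3 ≈ 636.33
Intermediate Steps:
D(j) = 2 - j
(-18 - 1*(-64))*(D(-12) + 1/t(3, 4)) = (-18 - 1*(-64))*((2 - 1*(-12)) + 1/(-6)) = (-18 + 64)*((2 + 12) - ⅙) = 46*(14 - ⅙) = 46*(83/6) = 1909/3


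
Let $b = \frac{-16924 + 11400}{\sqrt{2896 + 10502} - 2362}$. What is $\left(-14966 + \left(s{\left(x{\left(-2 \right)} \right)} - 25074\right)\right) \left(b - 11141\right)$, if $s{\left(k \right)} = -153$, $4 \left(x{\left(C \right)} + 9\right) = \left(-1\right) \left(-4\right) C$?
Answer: $\frac{1245858691049407}{2782823} - \frac{111013066 \sqrt{13398}}{2782823} \approx 4.4769 \cdot 10^{8}$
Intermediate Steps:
$x{\left(C \right)} = -9 + C$ ($x{\left(C \right)} = -9 + \frac{\left(-1\right) \left(-4\right) C}{4} = -9 + \frac{4 C}{4} = -9 + C$)
$b = - \frac{5524}{-2362 + \sqrt{13398}}$ ($b = - \frac{5524}{\sqrt{13398} - 2362} = - \frac{5524}{-2362 + \sqrt{13398}} \approx 2.4592$)
$\left(-14966 + \left(s{\left(x{\left(-2 \right)} \right)} - 25074\right)\right) \left(b - 11141\right) = \left(-14966 - 25227\right) \left(\left(\frac{6523844}{2782823} + \frac{2762 \sqrt{13398}}{2782823}\right) - 11141\right) = \left(-14966 - 25227\right) \left(- \frac{30996907199}{2782823} + \frac{2762 \sqrt{13398}}{2782823}\right) = - 40193 \left(- \frac{30996907199}{2782823} + \frac{2762 \sqrt{13398}}{2782823}\right) = \frac{1245858691049407}{2782823} - \frac{111013066 \sqrt{13398}}{2782823}$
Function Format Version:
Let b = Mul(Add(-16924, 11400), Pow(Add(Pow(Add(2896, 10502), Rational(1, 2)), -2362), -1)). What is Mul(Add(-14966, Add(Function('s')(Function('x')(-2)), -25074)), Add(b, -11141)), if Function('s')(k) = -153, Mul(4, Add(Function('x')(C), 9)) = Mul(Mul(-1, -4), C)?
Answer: Add(Rational(1245858691049407, 2782823), Mul(Rational(-111013066, 2782823), Pow(13398, Rational(1, 2)))) ≈ 4.4769e+8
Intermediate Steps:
Function('x')(C) = Add(-9, C) (Function('x')(C) = Add(-9, Mul(Rational(1, 4), Mul(Mul(-1, -4), C))) = Add(-9, Mul(Rational(1, 4), Mul(4, C))) = Add(-9, C))
b = Mul(-5524, Pow(Add(-2362, Pow(13398, Rational(1, 2))), -1)) (b = Mul(-5524, Pow(Add(Pow(13398, Rational(1, 2)), -2362), -1)) = Mul(-5524, Pow(Add(-2362, Pow(13398, Rational(1, 2))), -1)) ≈ 2.4592)
Mul(Add(-14966, Add(Function('s')(Function('x')(-2)), -25074)), Add(b, -11141)) = Mul(Add(-14966, Add(-153, -25074)), Add(Add(Rational(6523844, 2782823), Mul(Rational(2762, 2782823), Pow(13398, Rational(1, 2)))), -11141)) = Mul(Add(-14966, -25227), Add(Rational(-30996907199, 2782823), Mul(Rational(2762, 2782823), Pow(13398, Rational(1, 2))))) = Mul(-40193, Add(Rational(-30996907199, 2782823), Mul(Rational(2762, 2782823), Pow(13398, Rational(1, 2))))) = Add(Rational(1245858691049407, 2782823), Mul(Rational(-111013066, 2782823), Pow(13398, Rational(1, 2))))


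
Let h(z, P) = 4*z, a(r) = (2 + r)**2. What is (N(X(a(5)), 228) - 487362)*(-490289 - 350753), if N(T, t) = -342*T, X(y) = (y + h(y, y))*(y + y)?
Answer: 7316041010844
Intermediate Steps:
X(y) = 10*y**2 (X(y) = (y + 4*y)*(y + y) = (5*y)*(2*y) = 10*y**2)
(N(X(a(5)), 228) - 487362)*(-490289 - 350753) = (-3420*((2 + 5)**2)**2 - 487362)*(-490289 - 350753) = (-3420*(7**2)**2 - 487362)*(-841042) = (-3420*49**2 - 487362)*(-841042) = (-3420*2401 - 487362)*(-841042) = (-342*24010 - 487362)*(-841042) = (-8211420 - 487362)*(-841042) = -8698782*(-841042) = 7316041010844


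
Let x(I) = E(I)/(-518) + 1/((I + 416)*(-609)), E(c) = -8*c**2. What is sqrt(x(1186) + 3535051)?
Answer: sqrt(514964010049285157130)/12032622 ≈ 1885.9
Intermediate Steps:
x(I) = -1/(609*(416 + I)) + 4*I**2/259 (x(I) = -8*I**2/(-518) + 1/((I + 416)*(-609)) = -8*I**2*(-1/518) - 1/609/(416 + I) = 4*I**2/259 - 1/(609*(416 + I)) = -1/(609*(416 + I)) + 4*I**2/259)
sqrt(x(1186) + 3535051) = sqrt((-37 + 348*1186**3 + 144768*1186**2)/(22533*(416 + 1186)) + 3535051) = sqrt((1/22533)*(-37 + 348*1668222856 + 144768*1406596)/1602 + 3535051) = sqrt((1/22533)*(1/1602)*(-37 + 580541553888 + 203630089728) + 3535051) = sqrt((1/22533)*(1/1602)*784171643579 + 3535051) = sqrt(784171643579/36097866 + 3535051) = sqrt(128391968944745/36097866) = sqrt(514964010049285157130)/12032622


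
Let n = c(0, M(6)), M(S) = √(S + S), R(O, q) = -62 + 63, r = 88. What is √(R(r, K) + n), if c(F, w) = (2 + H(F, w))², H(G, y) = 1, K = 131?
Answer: √10 ≈ 3.1623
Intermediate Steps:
R(O, q) = 1
M(S) = √2*√S (M(S) = √(2*S) = √2*√S)
c(F, w) = 9 (c(F, w) = (2 + 1)² = 3² = 9)
n = 9
√(R(r, K) + n) = √(1 + 9) = √10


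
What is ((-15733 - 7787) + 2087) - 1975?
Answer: -23408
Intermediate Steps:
((-15733 - 7787) + 2087) - 1975 = (-23520 + 2087) - 1975 = -21433 - 1975 = -23408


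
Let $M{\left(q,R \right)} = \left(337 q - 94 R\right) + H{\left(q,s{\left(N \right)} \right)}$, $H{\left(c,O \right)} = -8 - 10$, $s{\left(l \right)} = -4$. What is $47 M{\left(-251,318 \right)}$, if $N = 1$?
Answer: $-5381359$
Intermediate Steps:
$H{\left(c,O \right)} = -18$ ($H{\left(c,O \right)} = -8 - 10 = -18$)
$M{\left(q,R \right)} = -18 - 94 R + 337 q$ ($M{\left(q,R \right)} = \left(337 q - 94 R\right) - 18 = \left(- 94 R + 337 q\right) - 18 = -18 - 94 R + 337 q$)
$47 M{\left(-251,318 \right)} = 47 \left(-18 - 29892 + 337 \left(-251\right)\right) = 47 \left(-18 - 29892 - 84587\right) = 47 \left(-114497\right) = -5381359$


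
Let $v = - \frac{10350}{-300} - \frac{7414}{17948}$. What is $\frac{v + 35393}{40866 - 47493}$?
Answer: $- \frac{52987113}{9911783} \approx -5.3459$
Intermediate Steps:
$v = \frac{152948}{4487}$ ($v = \left(-10350\right) \left(- \frac{1}{300}\right) - \frac{3707}{8974} = \frac{69}{2} - \frac{3707}{8974} = \frac{152948}{4487} \approx 34.087$)
$\frac{v + 35393}{40866 - 47493} = \frac{\frac{152948}{4487} + 35393}{40866 - 47493} = \frac{158961339}{4487 \left(-6627\right)} = \frac{158961339}{4487} \left(- \frac{1}{6627}\right) = - \frac{52987113}{9911783}$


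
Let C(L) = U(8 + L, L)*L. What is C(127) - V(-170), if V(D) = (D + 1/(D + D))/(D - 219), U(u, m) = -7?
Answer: -117636941/132260 ≈ -889.44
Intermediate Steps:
V(D) = (D + 1/(2*D))/(-219 + D)
C(L) = -7*L
C(127) - V(-170) = -7*127 - (½ + (-170)²)/((-170)*(-219 - 170)) = -889 - (-1)*(½ + 28900)/(170*(-389)) = -889 - (-1)*(-1)*57801/(170*389*2) = -889 - 1*57801/132260 = -889 - 57801/132260 = -117636941/132260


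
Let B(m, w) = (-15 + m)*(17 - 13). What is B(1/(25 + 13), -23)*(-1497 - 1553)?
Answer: 3470900/19 ≈ 1.8268e+5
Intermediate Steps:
B(m, w) = -60 + 4*m (B(m, w) = (-15 + m)*4 = -60 + 4*m)
B(1/(25 + 13), -23)*(-1497 - 1553) = (-60 + 4/(25 + 13))*(-1497 - 1553) = (-60 + 4/38)*(-3050) = (-60 + 4*(1/38))*(-3050) = (-60 + 2/19)*(-3050) = -1138/19*(-3050) = 3470900/19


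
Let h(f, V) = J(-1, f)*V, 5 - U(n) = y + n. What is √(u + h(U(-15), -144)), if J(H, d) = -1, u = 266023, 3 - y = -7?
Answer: √266167 ≈ 515.91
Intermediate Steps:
y = 10 (y = 3 - 1*(-7) = 3 + 7 = 10)
U(n) = -5 - n (U(n) = 5 - (10 + n) = 5 + (-10 - n) = -5 - n)
h(f, V) = -V
√(u + h(U(-15), -144)) = √(266023 - 1*(-144)) = √(266023 + 144) = √266167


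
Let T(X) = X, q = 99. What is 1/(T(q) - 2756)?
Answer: -1/2657 ≈ -0.00037636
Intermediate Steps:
1/(T(q) - 2756) = 1/(99 - 2756) = 1/(-2657) = -1/2657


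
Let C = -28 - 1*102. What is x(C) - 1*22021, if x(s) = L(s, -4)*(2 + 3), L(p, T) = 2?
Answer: -22011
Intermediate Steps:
C = -130 (C = -28 - 102 = -130)
x(s) = 10 (x(s) = 2*(2 + 3) = 2*5 = 10)
x(C) - 1*22021 = 10 - 1*22021 = 10 - 22021 = -22011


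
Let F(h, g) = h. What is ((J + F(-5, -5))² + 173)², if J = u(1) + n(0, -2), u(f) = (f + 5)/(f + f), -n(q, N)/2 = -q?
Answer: 31329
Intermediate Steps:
n(q, N) = 2*q (n(q, N) = -(-2)*q = 2*q)
u(f) = (5 + f)/(2*f) (u(f) = (5 + f)/((2*f)) = (5 + f)*(1/(2*f)) = (5 + f)/(2*f))
J = 3 (J = (½)*(5 + 1)/1 + 2*0 = (½)*1*6 + 0 = 3 + 0 = 3)
((J + F(-5, -5))² + 173)² = ((3 - 5)² + 173)² = ((-2)² + 173)² = (4 + 173)² = 177² = 31329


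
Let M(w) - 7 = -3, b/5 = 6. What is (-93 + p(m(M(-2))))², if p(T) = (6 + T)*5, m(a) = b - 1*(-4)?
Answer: 11449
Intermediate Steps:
b = 30 (b = 5*6 = 30)
M(w) = 4 (M(w) = 7 - 3 = 4)
m(a) = 34 (m(a) = 30 - 1*(-4) = 30 + 4 = 34)
p(T) = 30 + 5*T
(-93 + p(m(M(-2))))² = (-93 + (30 + 5*34))² = (-93 + (30 + 170))² = (-93 + 200)² = 107² = 11449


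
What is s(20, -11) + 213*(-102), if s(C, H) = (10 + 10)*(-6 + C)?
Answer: -21446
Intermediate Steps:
s(C, H) = -120 + 20*C (s(C, H) = 20*(-6 + C) = -120 + 20*C)
s(20, -11) + 213*(-102) = (-120 + 20*20) + 213*(-102) = (-120 + 400) - 21726 = 280 - 21726 = -21446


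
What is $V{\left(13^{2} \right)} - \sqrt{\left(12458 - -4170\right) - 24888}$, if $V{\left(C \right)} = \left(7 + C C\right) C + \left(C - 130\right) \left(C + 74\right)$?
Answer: $4837469 - 2 i \sqrt{2065} \approx 4.8375 \cdot 10^{6} - 90.885 i$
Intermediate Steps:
$V{\left(C \right)} = C \left(7 + C^{2}\right) + \left(-130 + C\right) \left(74 + C\right)$ ($V{\left(C \right)} = \left(7 + C^{2}\right) C + \left(-130 + C\right) \left(74 + C\right) = C \left(7 + C^{2}\right) + \left(-130 + C\right) \left(74 + C\right)$)
$V{\left(13^{2} \right)} - \sqrt{\left(12458 - -4170\right) - 24888} = \left(-9620 + \left(13^{2}\right)^{2} + \left(13^{2}\right)^{3} - 49 \cdot 13^{2}\right) - \sqrt{\left(12458 - -4170\right) - 24888} = \left(-9620 + 169^{2} + 169^{3} - 8281\right) - \sqrt{\left(12458 + 4170\right) - 24888} = \left(-9620 + 28561 + 4826809 - 8281\right) - \sqrt{16628 - 24888} = 4837469 - \sqrt{-8260} = 4837469 - 2 i \sqrt{2065}$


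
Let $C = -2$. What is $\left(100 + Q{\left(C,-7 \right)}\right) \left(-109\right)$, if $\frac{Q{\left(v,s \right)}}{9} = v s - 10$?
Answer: $-14824$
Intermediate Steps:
$Q{\left(v,s \right)} = -90 + 9 s v$ ($Q{\left(v,s \right)} = 9 \left(v s - 10\right) = 9 \left(s v - 10\right) = 9 \left(-10 + s v\right) = -90 + 9 s v$)
$\left(100 + Q{\left(C,-7 \right)}\right) \left(-109\right) = \left(100 - \left(90 + 63 \left(-2\right)\right)\right) \left(-109\right) = \left(100 + \left(-90 + 126\right)\right) \left(-109\right) = \left(100 + 36\right) \left(-109\right) = 136 \left(-109\right) = -14824$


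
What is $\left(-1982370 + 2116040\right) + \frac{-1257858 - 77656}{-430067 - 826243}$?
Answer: $\frac{83966146607}{628155} \approx 1.3367 \cdot 10^{5}$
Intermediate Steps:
$\left(-1982370 + 2116040\right) + \frac{-1257858 - 77656}{-430067 - 826243} = 133670 - \frac{1335514}{-1256310} = 133670 - - \frac{667757}{628155} = 133670 + \frac{667757}{628155} = \frac{83966146607}{628155}$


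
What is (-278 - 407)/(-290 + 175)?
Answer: 137/23 ≈ 5.9565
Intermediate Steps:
(-278 - 407)/(-290 + 175) = -685/(-115) = -685*(-1/115) = 137/23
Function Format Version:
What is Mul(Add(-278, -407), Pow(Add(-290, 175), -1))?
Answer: Rational(137, 23) ≈ 5.9565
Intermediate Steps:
Mul(Add(-278, -407), Pow(Add(-290, 175), -1)) = Mul(-685, Pow(-115, -1)) = Mul(-685, Rational(-1, 115)) = Rational(137, 23)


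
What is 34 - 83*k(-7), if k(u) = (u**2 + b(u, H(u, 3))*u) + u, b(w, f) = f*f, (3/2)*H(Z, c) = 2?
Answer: -21772/9 ≈ -2419.1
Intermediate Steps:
H(Z, c) = 4/3 (H(Z, c) = (2/3)*2 = 4/3)
b(w, f) = f**2
k(u) = u**2 + 25*u/9 (k(u) = (u**2 + (4/3)**2*u) + u = (u**2 + 16*u/9) + u = u**2 + 25*u/9)
34 - 83*k(-7) = 34 - 83*(-7)*(25 + 9*(-7))/9 = 34 - 83*(-7)*(25 - 63)/9 = 34 - 83*(-7)*(-38)/9 = 34 - 83*266/9 = 34 - 22078/9 = -21772/9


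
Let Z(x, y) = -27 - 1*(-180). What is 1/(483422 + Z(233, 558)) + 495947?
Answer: 239827570526/483575 ≈ 4.9595e+5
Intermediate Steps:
Z(x, y) = 153 (Z(x, y) = -27 + 180 = 153)
1/(483422 + Z(233, 558)) + 495947 = 1/(483422 + 153) + 495947 = 1/483575 + 495947 = 239827570526/483575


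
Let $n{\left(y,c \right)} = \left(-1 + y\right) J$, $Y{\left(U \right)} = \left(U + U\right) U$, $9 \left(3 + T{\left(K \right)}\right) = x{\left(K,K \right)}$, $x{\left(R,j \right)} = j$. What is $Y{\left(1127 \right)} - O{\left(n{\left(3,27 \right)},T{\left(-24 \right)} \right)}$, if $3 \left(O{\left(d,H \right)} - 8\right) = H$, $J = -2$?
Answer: $\frac{22862267}{9} \approx 2.5403 \cdot 10^{6}$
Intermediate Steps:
$T{\left(K \right)} = -3 + \frac{K}{9}$
$Y{\left(U \right)} = 2 U^{2}$ ($Y{\left(U \right)} = 2 U U = 2 U^{2}$)
$n{\left(y,c \right)} = 2 - 2 y$ ($n{\left(y,c \right)} = \left(-1 + y\right) \left(-2\right) = 2 - 2 y$)
$O{\left(d,H \right)} = 8 + \frac{H}{3}$
$Y{\left(1127 \right)} - O{\left(n{\left(3,27 \right)},T{\left(-24 \right)} \right)} = 2 \cdot 1127^{2} - \left(8 + \frac{-3 + \frac{1}{9} \left(-24\right)}{3}\right) = 2 \cdot 1270129 - \left(8 + \frac{-3 - \frac{8}{3}}{3}\right) = 2540258 - \left(8 + \frac{1}{3} \left(- \frac{17}{3}\right)\right) = 2540258 - \left(8 - \frac{17}{9}\right) = 2540258 - \frac{55}{9} = \frac{22862267}{9}$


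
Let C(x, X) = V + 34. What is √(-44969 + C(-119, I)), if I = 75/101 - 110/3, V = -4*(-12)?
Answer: I*√44887 ≈ 211.87*I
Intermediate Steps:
V = 48
I = -10885/303 (I = 75*(1/101) - 110*⅓ = 75/101 - 110/3 = -10885/303 ≈ -35.924)
C(x, X) = 82 (C(x, X) = 48 + 34 = 82)
√(-44969 + C(-119, I)) = √(-44969 + 82) = √(-44887) = I*√44887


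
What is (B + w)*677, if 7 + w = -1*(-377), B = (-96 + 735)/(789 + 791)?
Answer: 396206803/1580 ≈ 2.5076e+5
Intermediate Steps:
B = 639/1580 ≈ 0.40443
w = 370 (w = -7 - 1*(-377) = -7 + 377 = 370)
(B + w)*677 = (639/1580 + 370)*677 = (585239/1580)*677 = 396206803/1580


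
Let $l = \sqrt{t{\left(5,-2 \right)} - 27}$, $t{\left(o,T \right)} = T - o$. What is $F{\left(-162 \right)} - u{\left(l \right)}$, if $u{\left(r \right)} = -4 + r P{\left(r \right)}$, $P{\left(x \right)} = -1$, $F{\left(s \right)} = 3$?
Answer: $7 + i \sqrt{34} \approx 7.0 + 5.831 i$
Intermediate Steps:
$l = i \sqrt{34}$ ($l = \sqrt{\left(-2 - 5\right) - 27} = \sqrt{-7 - 27} = \sqrt{-34} = i \sqrt{34} \approx 5.8309 i$)
$u{\left(r \right)} = -4 - r$ ($u{\left(r \right)} = -4 + r \left(-1\right) = -4 - r$)
$F{\left(-162 \right)} - u{\left(l \right)} = 3 - \left(-4 - i \sqrt{34}\right) = 3 + \left(4 + i \sqrt{34}\right) = 7 + i \sqrt{34}$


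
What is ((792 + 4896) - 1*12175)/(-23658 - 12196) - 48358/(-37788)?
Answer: 19028447/13027413 ≈ 1.4606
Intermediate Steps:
((792 + 4896) - 1*12175)/(-23658 - 12196) - 48358/(-37788) = (5688 - 12175)/(-35854) - 48358*(-1/37788) = -6487*(-1/35854) + 24179/18894 = 499/2758 + 24179/18894 = 19028447/13027413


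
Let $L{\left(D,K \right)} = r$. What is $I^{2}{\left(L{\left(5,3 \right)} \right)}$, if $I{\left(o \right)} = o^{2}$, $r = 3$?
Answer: $81$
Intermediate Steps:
$L{\left(D,K \right)} = 3$
$I^{2}{\left(L{\left(5,3 \right)} \right)} = \left(3^{2}\right)^{2} = 9^{2} = 81$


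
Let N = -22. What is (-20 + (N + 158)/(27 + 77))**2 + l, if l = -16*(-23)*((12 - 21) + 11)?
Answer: 183433/169 ≈ 1085.4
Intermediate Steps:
l = 736 (l = -(-368)*(-9 + 11) = -(-368)*2 = -1*(-736) = 736)
(-20 + (N + 158)/(27 + 77))**2 + l = (-20 + (-22 + 158)/(27 + 77))**2 + 736 = (-20 + 136/104)**2 + 736 = (-20 + 136*(1/104))**2 + 736 = (-20 + 17/13)**2 + 736 = (-243/13)**2 + 736 = 59049/169 + 736 = 183433/169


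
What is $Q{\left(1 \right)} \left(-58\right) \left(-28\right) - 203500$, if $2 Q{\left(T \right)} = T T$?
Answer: $-202688$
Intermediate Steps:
$Q{\left(T \right)} = \frac{T^{2}}{2}$ ($Q{\left(T \right)} = \frac{T T}{2} = \frac{T^{2}}{2}$)
$Q{\left(1 \right)} \left(-58\right) \left(-28\right) - 203500 = \frac{1^{2}}{2} \left(-58\right) \left(-28\right) - 203500 = \frac{1}{2} \cdot 1 \left(-58\right) \left(-28\right) - 203500 = \frac{1}{2} \left(-58\right) \left(-28\right) - 203500 = \left(-29\right) \left(-28\right) - 203500 = 812 - 203500 = -202688$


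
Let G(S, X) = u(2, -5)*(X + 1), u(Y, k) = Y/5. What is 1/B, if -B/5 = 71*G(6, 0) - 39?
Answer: 1/53 ≈ 0.018868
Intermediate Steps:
u(Y, k) = Y/5 (u(Y, k) = Y*(⅕) = Y/5)
G(S, X) = ⅖ + 2*X/5 (G(S, X) = ((⅕)*2)*(X + 1) = 2*(1 + X)/5 = ⅖ + 2*X/5)
B = 53 (B = -5*(71*(⅖ + (⅖)*0) - 39) = -5*(71*(⅖ + 0) - 39) = -5*(71*(⅖) - 39) = -5*(142/5 - 39) = -5*(-53/5) = 53)
1/B = 1/53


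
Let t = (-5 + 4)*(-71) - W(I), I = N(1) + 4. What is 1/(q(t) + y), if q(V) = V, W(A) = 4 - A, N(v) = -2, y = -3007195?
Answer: -1/3007126 ≈ -3.3254e-7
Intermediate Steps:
I = 2 (I = -2 + 4 = 2)
t = 69 (t = (-5 + 4)*(-71) - (4 - 1*2) = -1*(-71) - (4 - 2) = 71 - 1*2 = 71 - 2 = 69)
1/(q(t) + y) = 1/(69 - 3007195) = 1/(-3007126) = -1/3007126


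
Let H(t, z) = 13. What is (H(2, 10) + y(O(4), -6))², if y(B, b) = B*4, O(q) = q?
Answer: 841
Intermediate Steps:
y(B, b) = 4*B
(H(2, 10) + y(O(4), -6))² = (13 + 4*4)² = (13 + 16)² = 29² = 841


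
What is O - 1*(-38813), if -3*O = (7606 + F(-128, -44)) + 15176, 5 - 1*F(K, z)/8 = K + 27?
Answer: 92809/3 ≈ 30936.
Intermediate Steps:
F(K, z) = -176 - 8*K (F(K, z) = 40 - 8*(K + 27) = 40 - 8*(27 + K) = 40 + (-216 - 8*K) = -176 - 8*K)
O = -23630/3 (O = -((7606 + (-176 - 8*(-128))) + 15176)/3 = -((7606 + (-176 + 1024)) + 15176)/3 = -((7606 + 848) + 15176)/3 = -(8454 + 15176)/3 = -1/3*23630 = -23630/3 ≈ -7876.7)
O - 1*(-38813) = -23630/3 - 1*(-38813) = -23630/3 + 38813 = 92809/3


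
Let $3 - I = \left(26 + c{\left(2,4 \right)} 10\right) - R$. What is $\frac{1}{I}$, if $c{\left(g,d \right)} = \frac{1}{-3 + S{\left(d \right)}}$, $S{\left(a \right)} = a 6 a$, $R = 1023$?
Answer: $\frac{93}{92990} \approx 0.0010001$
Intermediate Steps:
$S{\left(a \right)} = 6 a^{2}$ ($S{\left(a \right)} = 6 a a = 6 a^{2}$)
$c{\left(g,d \right)} = \frac{1}{-3 + 6 d^{2}}$
$I = \frac{92990}{93}$ ($I = 3 - \left(\left(26 + \frac{1}{3 \left(-1 + 2 \cdot 4^{2}\right)} 10\right) - 1023\right) = 3 - \left(\left(26 + \frac{1}{3 \left(-1 + 2 \cdot 16\right)} 10\right) - 1023\right) = 3 - \left(\left(26 + \frac{1}{3 \left(-1 + 32\right)} 10\right) - 1023\right) = 3 - \left(\left(26 + \frac{1}{3 \cdot 31} \cdot 10\right) - 1023\right) = 3 - \left(\left(26 + \frac{1}{3} \cdot \frac{1}{31} \cdot 10\right) - 1023\right) = 3 - \left(\left(26 + \frac{1}{93} \cdot 10\right) - 1023\right) = 3 - \left(\left(26 + \frac{10}{93}\right) - 1023\right) = 3 - \left(\frac{2428}{93} - 1023\right) = 3 - - \frac{92711}{93} = 3 + \frac{92711}{93} = \frac{92990}{93} \approx 999.89$)
$\frac{1}{I} = \frac{1}{\frac{92990}{93}} = \frac{93}{92990}$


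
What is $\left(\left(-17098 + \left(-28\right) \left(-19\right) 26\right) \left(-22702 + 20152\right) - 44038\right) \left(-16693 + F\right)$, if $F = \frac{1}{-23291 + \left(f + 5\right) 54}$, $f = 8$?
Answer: $- \frac{446259203004948}{3227} \approx -1.3829 \cdot 10^{11}$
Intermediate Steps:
$F = - \frac{1}{22589}$ ($F = \frac{1}{-23291 + \left(8 + 5\right) 54} = \frac{1}{-23291 + 13 \cdot 54} = \frac{1}{-23291 + 702} = \frac{1}{-22589} = - \frac{1}{22589} \approx -4.4269 \cdot 10^{-5}$)
$\left(\left(-17098 + \left(-28\right) \left(-19\right) 26\right) \left(-22702 + 20152\right) - 44038\right) \left(-16693 + F\right) = \left(\left(-17098 + \left(-28\right) \left(-19\right) 26\right) \left(-22702 + 20152\right) - 44038\right) \left(-16693 - \frac{1}{22589}\right) = \left(\left(-17098 + 532 \cdot 26\right) \left(-2550\right) - 44038\right) \left(- \frac{377078178}{22589}\right) = \left(\left(-17098 + 13832\right) \left(-2550\right) - 44038\right) \left(- \frac{377078178}{22589}\right) = \left(\left(-3266\right) \left(-2550\right) - 44038\right) \left(- \frac{377078178}{22589}\right) = \left(8328300 - 44038\right) \left(- \frac{377078178}{22589}\right) = 8284262 \left(- \frac{377078178}{22589}\right) = - \frac{446259203004948}{3227}$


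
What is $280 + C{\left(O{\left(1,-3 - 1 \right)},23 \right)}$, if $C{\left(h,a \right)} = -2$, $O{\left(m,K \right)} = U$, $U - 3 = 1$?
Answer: $278$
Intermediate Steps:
$U = 4$ ($U = 3 + 1 = 4$)
$O{\left(m,K \right)} = 4$
$280 + C{\left(O{\left(1,-3 - 1 \right)},23 \right)} = 280 - 2 = 278$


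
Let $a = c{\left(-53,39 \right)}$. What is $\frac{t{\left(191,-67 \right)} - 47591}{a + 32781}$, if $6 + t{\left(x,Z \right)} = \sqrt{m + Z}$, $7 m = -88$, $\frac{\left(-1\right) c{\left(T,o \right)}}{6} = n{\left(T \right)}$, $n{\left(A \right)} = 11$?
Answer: $- \frac{47597}{32715} + \frac{i \sqrt{3899}}{229005} \approx -1.4549 + 0.00027267 i$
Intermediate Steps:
$c{\left(T,o \right)} = -66$ ($c{\left(T,o \right)} = \left(-6\right) 11 = -66$)
$m = - \frac{88}{7}$ ($m = \frac{1}{7} \left(-88\right) = - \frac{88}{7} \approx -12.571$)
$t{\left(x,Z \right)} = -6 + \sqrt{- \frac{88}{7} + Z}$
$a = -66$
$\frac{t{\left(191,-67 \right)} - 47591}{a + 32781} = \frac{\left(-6 + \frac{\sqrt{-616 + 49 \left(-67\right)}}{7}\right) - 47591}{-66 + 32781} = \frac{\left(-6 + \frac{\sqrt{-616 - 3283}}{7}\right) - 47591}{32715} = \left(\left(-6 + \frac{\sqrt{-3899}}{7}\right) - 47591\right) \frac{1}{32715} = \left(\left(-6 + \frac{i \sqrt{3899}}{7}\right) - 47591\right) \frac{1}{32715} = \left(-47597 + \frac{i \sqrt{3899}}{7}\right) \frac{1}{32715} = - \frac{47597}{32715} + \frac{i \sqrt{3899}}{229005}$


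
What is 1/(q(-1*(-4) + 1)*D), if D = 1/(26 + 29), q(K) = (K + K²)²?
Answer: 11/180 ≈ 0.061111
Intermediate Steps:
D = 1/55 ≈ 0.018182
1/(q(-1*(-4) + 1)*D) = 1/(((-1*(-4) + 1)²*(1 + (-1*(-4) + 1))²)*(1/55)) = 1/(((4 + 1)²*(1 + (4 + 1))²)*(1/55)) = 1/((5²*(1 + 5)²)*(1/55)) = 1/((25*6²)*(1/55)) = 1/((25*36)*(1/55)) = 1/(900*(1/55)) = 1/(180/11) = 11/180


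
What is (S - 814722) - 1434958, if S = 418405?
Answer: -1831275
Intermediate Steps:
(S - 814722) - 1434958 = (418405 - 814722) - 1434958 = -396317 - 1434958 = -1831275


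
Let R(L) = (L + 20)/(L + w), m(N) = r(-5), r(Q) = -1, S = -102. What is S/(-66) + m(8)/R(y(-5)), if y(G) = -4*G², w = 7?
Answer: 337/880 ≈ 0.38295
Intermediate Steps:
m(N) = -1
R(L) = (20 + L)/(7 + L) (R(L) = (L + 20)/(L + 7) = (20 + L)/(7 + L))
S/(-66) + m(8)/R(y(-5)) = -102/(-66) - 1/((20 - 4*(-5)²)/(7 - 4*(-5)²)) = -102*(-1/66) - 1/((20 - 4*25)/(7 - 4*25)) = 17/11 - 1/((20 - 100)/(7 - 100)) = 17/11 - 1/(-80/(-93)) = 17/11 - 1/((-1/93*(-80))) = 17/11 - 1/80/93 = 17/11 - 1*93/80 = 17/11 - 93/80 = 337/880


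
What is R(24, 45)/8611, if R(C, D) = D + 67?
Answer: 112/8611 ≈ 0.013007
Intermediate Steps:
R(C, D) = 67 + D
R(24, 45)/8611 = (67 + 45)/8611 = 112*(1/8611) = 112/8611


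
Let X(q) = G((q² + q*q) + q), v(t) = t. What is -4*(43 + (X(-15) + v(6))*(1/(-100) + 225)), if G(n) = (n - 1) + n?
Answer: -787637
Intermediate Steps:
G(n) = -1 + 2*n (G(n) = (-1 + n) + n = -1 + 2*n)
X(q) = -1 + 2*q + 4*q² (X(q) = -1 + 2*((q² + q*q) + q) = -1 + 2*((q² + q²) + q) = -1 + 2*(2*q² + q) = -1 + 2*(q + 2*q²) = -1 + (2*q + 4*q²) = -1 + 2*q + 4*q²)
-4*(43 + (X(-15) + v(6))*(1/(-100) + 225)) = -4*(43 + ((-1 + 2*(-15)*(1 + 2*(-15))) + 6)*(1/(-100) + 225)) = -4*(43 + ((-1 + 2*(-15)*(1 - 30)) + 6)*(-1/100 + 225)) = -4*(43 + ((-1 + 2*(-15)*(-29)) + 6)*(22499/100)) = -4*(43 + ((-1 + 870) + 6)*(22499/100)) = -4*(43 + (869 + 6)*(22499/100)) = -4*(43 + 875*(22499/100)) = -4*(43 + 787465/4) = -4*787637/4 = -787637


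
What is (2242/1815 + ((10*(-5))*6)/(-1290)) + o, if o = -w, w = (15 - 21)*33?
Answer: 15567466/78045 ≈ 199.47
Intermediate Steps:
w = -198 (w = -6*33 = -198)
o = 198 (o = -1*(-198) = 198)
(2242/1815 + ((10*(-5))*6)/(-1290)) + o = (2242/1815 + ((10*(-5))*6)/(-1290)) + 198 = (2242*(1/1815) - 50*6*(-1/1290)) + 198 = (2242/1815 - 300*(-1/1290)) + 198 = (2242/1815 + 10/43) + 198 = 114556/78045 + 198 = 15567466/78045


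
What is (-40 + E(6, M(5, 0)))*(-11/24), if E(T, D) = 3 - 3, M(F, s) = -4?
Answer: 55/3 ≈ 18.333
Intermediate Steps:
E(T, D) = 0
(-40 + E(6, M(5, 0)))*(-11/24) = (-40 + 0)*(-11/24) = -(-440)/24 = -40*(-11/24) = 55/3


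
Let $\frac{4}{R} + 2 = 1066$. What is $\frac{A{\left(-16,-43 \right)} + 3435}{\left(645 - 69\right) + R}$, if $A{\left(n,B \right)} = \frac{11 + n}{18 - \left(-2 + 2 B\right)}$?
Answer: $\frac{479465}{80401} \approx 5.9634$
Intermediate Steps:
$R = \frac{1}{266}$ ($R = \frac{4}{-2 + 1066} = \frac{4}{1064} = 4 \cdot \frac{1}{1064} = \frac{1}{266} \approx 0.0037594$)
$A{\left(n,B \right)} = \frac{11 + n}{20 - 2 B}$ ($A{\left(n,B \right)} = \frac{11 + n}{18 - \left(-2 + 2 B\right)} = \frac{11 + n}{20 - 2 B}$)
$\frac{A{\left(-16,-43 \right)} + 3435}{\left(645 - 69\right) + R} = \frac{\frac{-11 - -16}{2 \left(-10 - 43\right)} + 3435}{\left(645 - 69\right) + \frac{1}{266}} = \frac{\frac{-11 + 16}{2 \left(-53\right)} + 3435}{\left(645 - 69\right) + \frac{1}{266}} = \frac{\frac{1}{2} \left(- \frac{1}{53}\right) 5 + 3435}{576 + \frac{1}{266}} = \frac{- \frac{5}{106} + 3435}{\frac{153217}{266}} = \frac{364105}{106} \cdot \frac{266}{153217} = \frac{479465}{80401}$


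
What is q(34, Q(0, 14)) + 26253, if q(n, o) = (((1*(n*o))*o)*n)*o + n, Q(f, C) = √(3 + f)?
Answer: 26287 + 3468*√3 ≈ 32294.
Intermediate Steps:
q(n, o) = n + n²*o³ (q(n, o) = (((n*o)*o)*n)*o + n = ((n*o²)*n)*o + n = (n²*o²)*o + n = n²*o³ + n = n + n²*o³)
q(34, Q(0, 14)) + 26253 = 34*(1 + 34*(√(3 + 0))³) + 26253 = 34*(1 + 34*(√3)³) + 26253 = 34*(1 + 34*(3*√3)) + 26253 = 34*(1 + 102*√3) + 26253 = (34 + 3468*√3) + 26253 = 26287 + 3468*√3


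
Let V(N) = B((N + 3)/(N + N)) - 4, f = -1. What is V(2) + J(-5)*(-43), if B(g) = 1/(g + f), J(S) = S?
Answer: 215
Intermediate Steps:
B(g) = 1/(-1 + g) (B(g) = 1/(g - 1) = 1/(-1 + g))
V(N) = -4 + 1/(-1 + (3 + N)/(2*N)) (V(N) = 1/(-1 + (N + 3)/(N + N)) - 4 = 1/(-1 + (3 + N)/((2*N))) - 4 = 1/(-1 + (3 + N)*(1/(2*N))) - 4 = 1/(-1 + (3 + N)/(2*N)) - 4 = -4 + 1/(-1 + (3 + N)/(2*N)))
V(2) + J(-5)*(-43) = 6*(2 - 1*2)/(-3 + 2) - 5*(-43) = 6*(2 - 2)/(-1) + 215 = 6*(-1)*0 + 215 = 0 + 215 = 215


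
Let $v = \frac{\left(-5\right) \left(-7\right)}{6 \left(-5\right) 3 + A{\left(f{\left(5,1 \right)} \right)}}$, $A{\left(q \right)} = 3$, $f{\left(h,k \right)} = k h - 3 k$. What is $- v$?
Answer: $\frac{35}{87} \approx 0.4023$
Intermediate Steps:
$f{\left(h,k \right)} = - 3 k + h k$ ($f{\left(h,k \right)} = h k - 3 k = - 3 k + h k$)
$v = - \frac{35}{87}$ ($v = \frac{\left(-5\right) \left(-7\right)}{6 \left(-5\right) 3 + 3} = \frac{35}{\left(-30\right) 3 + 3} = \frac{35}{-90 + 3} = \frac{35}{-87} = 35 \left(- \frac{1}{87}\right) = - \frac{35}{87} \approx -0.4023$)
$- v = \left(-1\right) \left(- \frac{35}{87}\right) = \frac{35}{87}$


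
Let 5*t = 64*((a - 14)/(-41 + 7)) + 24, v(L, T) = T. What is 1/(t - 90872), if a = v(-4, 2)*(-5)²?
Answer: -85/7724864 ≈ -1.1003e-5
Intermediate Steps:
a = 50 (a = 2*(-5)² = 2*25 = 50)
t = -744/85 (t = (64*((50 - 14)/(-41 + 7)) + 24)/5 = (64*(36/(-34)) + 24)/5 = (64*(36*(-1/34)) + 24)/5 = (64*(-18/17) + 24)/5 = (-1152/17 + 24)/5 = (⅕)*(-744/17) = -744/85 ≈ -8.7529)
1/(t - 90872) = 1/(-744/85 - 90872) = 1/(-7724864/85) = -85/7724864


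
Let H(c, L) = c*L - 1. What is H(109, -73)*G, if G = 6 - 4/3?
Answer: -111412/3 ≈ -37137.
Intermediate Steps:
H(c, L) = -1 + L*c (H(c, L) = L*c - 1 = -1 + L*c)
G = 14/3 (G = 6 - 4*⅓ = 6 - 4/3 = 14/3 ≈ 4.6667)
H(109, -73)*G = (-1 - 73*109)*(14/3) = (-1 - 7957)*(14/3) = -7958*14/3 = -111412/3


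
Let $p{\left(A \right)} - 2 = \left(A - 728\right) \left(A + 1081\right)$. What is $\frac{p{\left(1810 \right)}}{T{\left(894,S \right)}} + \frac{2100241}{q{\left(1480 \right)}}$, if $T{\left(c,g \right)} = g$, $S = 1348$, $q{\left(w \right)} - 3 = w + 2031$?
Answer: $\frac{3455785441}{1184218} \approx 2918.2$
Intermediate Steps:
$q{\left(w \right)} = 2034 + w$ ($q{\left(w \right)} = 3 + \left(w + 2031\right) = 3 + \left(2031 + w\right) = 2034 + w$)
$p{\left(A \right)} = 2 + \left(-728 + A\right) \left(1081 + A\right)$ ($p{\left(A \right)} = 2 + \left(A - 728\right) \left(A + 1081\right) = 2 + \left(-728 + A\right) \left(1081 + A\right)$)
$\frac{p{\left(1810 \right)}}{T{\left(894,S \right)}} + \frac{2100241}{q{\left(1480 \right)}} = \frac{-786966 + 1810^{2} + 353 \cdot 1810}{1348} + \frac{2100241}{2034 + 1480} = \left(-786966 + 3276100 + 638930\right) \frac{1}{1348} + \frac{2100241}{3514} = 3128064 \cdot \frac{1}{1348} + 2100241 \cdot \frac{1}{3514} = \frac{782016}{337} + \frac{2100241}{3514} = \frac{3455785441}{1184218}$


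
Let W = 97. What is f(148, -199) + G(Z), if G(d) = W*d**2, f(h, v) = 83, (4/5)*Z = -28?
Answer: 118908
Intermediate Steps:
Z = -35 (Z = (5/4)*(-28) = -35)
G(d) = 97*d**2
f(148, -199) + G(Z) = 83 + 97*(-35)**2 = 83 + 97*1225 = 83 + 118825 = 118908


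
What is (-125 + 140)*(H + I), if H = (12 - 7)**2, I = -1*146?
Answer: -1815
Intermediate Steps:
I = -146
H = 25 (H = 5**2 = 25)
(-125 + 140)*(H + I) = (-125 + 140)*(25 - 146) = 15*(-121) = -1815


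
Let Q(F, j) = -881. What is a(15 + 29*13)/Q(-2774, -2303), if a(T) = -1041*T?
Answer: 408072/881 ≈ 463.19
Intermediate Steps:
a(15 + 29*13)/Q(-2774, -2303) = -1041*(15 + 29*13)/(-881) = -1041*(15 + 377)*(-1/881) = -1041*392*(-1/881) = -408072*(-1/881) = 408072/881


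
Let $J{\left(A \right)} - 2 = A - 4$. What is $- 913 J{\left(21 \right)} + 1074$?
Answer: $-16273$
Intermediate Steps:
$J{\left(A \right)} = -2 + A$ ($J{\left(A \right)} = 2 + \left(A - 4\right) = 2 + \left(-4 + A\right) = -2 + A$)
$- 913 J{\left(21 \right)} + 1074 = - 913 \left(-2 + 21\right) + 1074 = \left(-913\right) 19 + 1074 = -17347 + 1074 = -16273$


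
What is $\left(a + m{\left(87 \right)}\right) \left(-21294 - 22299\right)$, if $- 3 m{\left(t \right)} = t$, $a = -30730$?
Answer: $1340877087$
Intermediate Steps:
$m{\left(t \right)} = - \frac{t}{3}$
$\left(a + m{\left(87 \right)}\right) \left(-21294 - 22299\right) = \left(-30730 - 29\right) \left(-21294 - 22299\right) = \left(-30730 - 29\right) \left(-43593\right) = \left(-30759\right) \left(-43593\right) = 1340877087$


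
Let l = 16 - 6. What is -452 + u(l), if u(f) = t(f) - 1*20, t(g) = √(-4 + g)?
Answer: -472 + √6 ≈ -469.55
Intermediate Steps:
l = 10
u(f) = -20 + √(-4 + f) (u(f) = √(-4 + f) - 1*20 = √(-4 + f) - 20 = -20 + √(-4 + f))
-452 + u(l) = -452 + (-20 + √(-4 + 10)) = -452 + (-20 + √6) = -472 + √6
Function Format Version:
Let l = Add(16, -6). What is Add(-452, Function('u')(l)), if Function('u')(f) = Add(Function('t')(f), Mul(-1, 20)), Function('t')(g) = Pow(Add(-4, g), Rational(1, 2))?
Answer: Add(-472, Pow(6, Rational(1, 2))) ≈ -469.55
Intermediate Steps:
l = 10
Function('u')(f) = Add(-20, Pow(Add(-4, f), Rational(1, 2))) (Function('u')(f) = Add(Pow(Add(-4, f), Rational(1, 2)), Mul(-1, 20)) = Add(Pow(Add(-4, f), Rational(1, 2)), -20) = Add(-20, Pow(Add(-4, f), Rational(1, 2))))
Add(-452, Function('u')(l)) = Add(-452, Add(-20, Pow(Add(-4, 10), Rational(1, 2)))) = Add(-452, Add(-20, Pow(6, Rational(1, 2)))) = Add(-472, Pow(6, Rational(1, 2)))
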